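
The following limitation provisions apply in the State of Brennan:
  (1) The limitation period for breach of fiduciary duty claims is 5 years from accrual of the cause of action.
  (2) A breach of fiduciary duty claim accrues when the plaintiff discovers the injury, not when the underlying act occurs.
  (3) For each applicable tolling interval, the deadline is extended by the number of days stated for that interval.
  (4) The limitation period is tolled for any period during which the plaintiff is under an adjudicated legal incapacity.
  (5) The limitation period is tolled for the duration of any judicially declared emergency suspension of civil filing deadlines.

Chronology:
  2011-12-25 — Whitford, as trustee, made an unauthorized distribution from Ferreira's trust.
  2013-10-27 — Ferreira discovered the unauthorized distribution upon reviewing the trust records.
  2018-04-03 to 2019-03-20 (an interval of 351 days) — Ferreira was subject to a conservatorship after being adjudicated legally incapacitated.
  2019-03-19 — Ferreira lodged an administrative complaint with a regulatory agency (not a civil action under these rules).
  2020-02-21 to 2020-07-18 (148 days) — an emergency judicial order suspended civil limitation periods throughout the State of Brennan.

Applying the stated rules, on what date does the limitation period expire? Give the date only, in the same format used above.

Under the discovery rule, the claim accrued on 2013-10-27, when Ferreira discovered the injury — not on the 2011-12-25 date of the underlying act.
The untolled deadline — 5 years after 2013-10-27 — is 2018-10-27.
Because the plaintiff's legal incapacity ran from 2018-04-03 to 2019-03-20, the deadline is extended by 351 days to 2019-10-13.
The emergency suspension of filing deadlines starting 2020-02-21 came too late — the period had run on 2019-10-13 — and so does not extend the deadline.
The other events in the timeline have no effect on the limitation period under the stated rules.

2019-10-13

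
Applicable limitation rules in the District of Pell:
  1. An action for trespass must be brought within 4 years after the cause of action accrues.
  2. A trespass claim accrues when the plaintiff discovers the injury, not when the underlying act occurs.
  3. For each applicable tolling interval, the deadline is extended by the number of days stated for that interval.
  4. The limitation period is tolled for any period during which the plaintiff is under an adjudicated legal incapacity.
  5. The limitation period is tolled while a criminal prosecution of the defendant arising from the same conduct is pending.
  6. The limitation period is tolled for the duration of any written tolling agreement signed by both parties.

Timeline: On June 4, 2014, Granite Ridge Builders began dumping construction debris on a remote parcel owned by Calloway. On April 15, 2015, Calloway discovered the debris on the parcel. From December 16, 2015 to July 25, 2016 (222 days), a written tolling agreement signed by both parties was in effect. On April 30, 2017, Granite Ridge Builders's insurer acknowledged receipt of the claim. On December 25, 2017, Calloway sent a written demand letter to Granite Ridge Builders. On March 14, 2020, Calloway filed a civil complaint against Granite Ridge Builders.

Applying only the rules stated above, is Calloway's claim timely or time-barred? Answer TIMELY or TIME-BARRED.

TIME-BARRED

Accrual is tied to discovery, so the period began on April 15, 2015 rather than on June 4, 2014 when the act occurred.
The untolled deadline — 4 years after April 15, 2015 — is April 15, 2019.
Because the written tolling agreement ran from December 16, 2015 to July 25, 2016, the deadline is extended by 222 days to November 23, 2019.
The other events in the timeline have no effect on the limitation period under the stated rules.
Calloway filed on March 14, 2020, after the November 23, 2019 deadline, so the action is time-barred.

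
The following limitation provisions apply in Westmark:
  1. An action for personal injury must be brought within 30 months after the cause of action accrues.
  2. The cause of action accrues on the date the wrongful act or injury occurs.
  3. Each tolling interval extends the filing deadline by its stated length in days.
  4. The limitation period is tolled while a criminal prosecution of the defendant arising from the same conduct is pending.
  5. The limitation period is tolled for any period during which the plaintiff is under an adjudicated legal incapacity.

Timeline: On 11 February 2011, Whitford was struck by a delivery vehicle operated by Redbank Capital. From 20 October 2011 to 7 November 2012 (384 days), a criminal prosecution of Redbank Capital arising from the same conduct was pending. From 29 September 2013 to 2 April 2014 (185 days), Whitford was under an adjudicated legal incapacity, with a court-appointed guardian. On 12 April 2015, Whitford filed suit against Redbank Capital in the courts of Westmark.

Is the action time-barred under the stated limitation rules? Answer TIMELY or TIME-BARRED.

TIME-BARRED

The cause of action accrued on 11 February 2011, the date of the act.
The untolled deadline — 30 months after 11 February 2011 — is 11 August 2013.
The pending criminal prosecution from 20 October 2011 to 7 November 2012 tolled the period for 384 days, extending the deadline to 30 August 2014.
Because the plaintiff's legal incapacity ran from 29 September 2013 to 2 April 2014, the deadline is extended by 185 days to 3 March 2015.
Filing on 12 April 2015 missed the 3 March 2015 deadline — the action is time-barred.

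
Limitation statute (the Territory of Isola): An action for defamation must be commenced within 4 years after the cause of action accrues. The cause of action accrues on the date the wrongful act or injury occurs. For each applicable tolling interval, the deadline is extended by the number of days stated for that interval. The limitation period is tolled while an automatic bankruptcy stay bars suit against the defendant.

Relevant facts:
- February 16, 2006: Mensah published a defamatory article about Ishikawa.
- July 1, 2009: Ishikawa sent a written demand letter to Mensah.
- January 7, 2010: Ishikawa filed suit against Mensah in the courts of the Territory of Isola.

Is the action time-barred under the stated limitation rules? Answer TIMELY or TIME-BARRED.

The cause of action accrued on February 16, 2006, the date of the act.
Adding the 4 years base period to February 16, 2006 gives a deadline of February 16, 2010, before any tolling.
None of the other events listed affects the running of the period under the stated rules.
The January 7, 2010 filing precedes the February 16, 2010 deadline; the claim is timely.

TIMELY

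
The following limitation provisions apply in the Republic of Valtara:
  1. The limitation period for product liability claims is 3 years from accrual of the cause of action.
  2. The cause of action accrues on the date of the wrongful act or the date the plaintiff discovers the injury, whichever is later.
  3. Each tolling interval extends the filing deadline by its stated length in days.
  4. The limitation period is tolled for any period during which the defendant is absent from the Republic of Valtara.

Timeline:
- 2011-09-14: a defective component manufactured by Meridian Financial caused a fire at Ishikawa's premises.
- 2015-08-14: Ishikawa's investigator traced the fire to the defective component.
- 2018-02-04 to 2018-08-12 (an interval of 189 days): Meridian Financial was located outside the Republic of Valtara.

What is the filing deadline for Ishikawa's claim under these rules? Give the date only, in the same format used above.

Because discovery on 2015-08-14 post-dates the 2011-09-14 act, accrual under the later-of rule falls on 2015-08-14.
3 years from 2015-08-14 is 2018-08-14.
Because the defendant's absence from the jurisdiction ran from 2018-02-04 to 2018-08-12, the deadline is extended by 189 days to 2019-02-19.

2019-02-19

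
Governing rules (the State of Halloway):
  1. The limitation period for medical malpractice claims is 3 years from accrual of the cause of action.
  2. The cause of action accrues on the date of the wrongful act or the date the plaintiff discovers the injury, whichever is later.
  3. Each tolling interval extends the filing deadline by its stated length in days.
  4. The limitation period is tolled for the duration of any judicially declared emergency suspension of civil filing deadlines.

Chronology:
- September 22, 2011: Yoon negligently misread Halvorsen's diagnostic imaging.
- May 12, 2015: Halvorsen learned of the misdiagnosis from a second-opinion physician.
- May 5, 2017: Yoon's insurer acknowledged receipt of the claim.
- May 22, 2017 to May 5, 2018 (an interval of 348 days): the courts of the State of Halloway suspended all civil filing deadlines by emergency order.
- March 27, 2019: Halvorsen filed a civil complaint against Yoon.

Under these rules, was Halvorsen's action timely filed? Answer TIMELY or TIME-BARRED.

The claim accrued on May 12, 2015 — the later of the September 22, 2011 act and the May 12, 2015 discovery.
Adding the 3 years base period to May 12, 2015 gives a deadline of May 12, 2018, before any tolling.
The period was tolled for 348 days by the emergency suspension of filing deadlines (May 22, 2017 to May 5, 2018), pushing the deadline to April 25, 2019.
None of the other events listed affects the running of the period under the stated rules.
The March 27, 2019 filing precedes the April 25, 2019 deadline; the claim is timely.

TIMELY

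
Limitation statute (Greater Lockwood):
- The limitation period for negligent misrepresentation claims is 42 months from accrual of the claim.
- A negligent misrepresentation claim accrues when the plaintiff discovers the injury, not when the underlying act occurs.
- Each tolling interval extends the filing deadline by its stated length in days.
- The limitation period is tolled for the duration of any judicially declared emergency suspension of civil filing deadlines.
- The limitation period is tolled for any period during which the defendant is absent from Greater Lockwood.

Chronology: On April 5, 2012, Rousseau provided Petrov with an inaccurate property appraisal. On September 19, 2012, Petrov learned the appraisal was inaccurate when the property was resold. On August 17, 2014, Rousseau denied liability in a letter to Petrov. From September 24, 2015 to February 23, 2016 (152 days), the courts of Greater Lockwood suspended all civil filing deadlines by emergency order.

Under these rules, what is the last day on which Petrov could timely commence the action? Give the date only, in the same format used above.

August 18, 2016

The claim did not accrue until Petrov discovered the injury on September 19, 2012; the April 5, 2012 act date does not start the clock under the stated rule.
42 months from September 19, 2012 is March 19, 2016.
The period was tolled for 152 days by the emergency suspension of filing deadlines (September 24, 2015 to February 23, 2016), pushing the deadline to August 18, 2016.
The other events in the timeline have no effect on the limitation period under the stated rules.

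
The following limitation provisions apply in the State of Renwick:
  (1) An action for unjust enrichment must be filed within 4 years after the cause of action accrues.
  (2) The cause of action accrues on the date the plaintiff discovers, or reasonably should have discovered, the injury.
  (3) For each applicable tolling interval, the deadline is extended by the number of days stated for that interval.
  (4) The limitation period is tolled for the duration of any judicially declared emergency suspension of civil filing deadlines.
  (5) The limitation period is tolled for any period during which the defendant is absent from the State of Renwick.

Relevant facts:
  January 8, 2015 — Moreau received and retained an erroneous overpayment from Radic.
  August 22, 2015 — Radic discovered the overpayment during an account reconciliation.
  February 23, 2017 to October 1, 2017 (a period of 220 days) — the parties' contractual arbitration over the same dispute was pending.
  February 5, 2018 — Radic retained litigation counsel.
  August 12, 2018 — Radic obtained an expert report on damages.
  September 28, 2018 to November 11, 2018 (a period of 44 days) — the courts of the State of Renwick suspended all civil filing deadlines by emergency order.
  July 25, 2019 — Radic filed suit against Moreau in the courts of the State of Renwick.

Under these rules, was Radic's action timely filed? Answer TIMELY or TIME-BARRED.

TIMELY

Accrual is tied to discovery, so the period began on August 22, 2015 rather than on January 8, 2015 when the act occurred.
4 years from August 22, 2015 is August 22, 2019.
The emergency suspension of filing deadlines from September 28, 2018 to November 11, 2018 tolled the period for 44 days, extending the deadline to October 5, 2019.
The pending related arbitration from February 23, 2017 to October 1, 2017 does not toll the period, because no stated rule makes a pending arbitration a tolling event.
Nothing else in the chronology tolls or restarts the period.
Radic filed on July 25, 2019, before the October 5, 2019 deadline, so the action is timely.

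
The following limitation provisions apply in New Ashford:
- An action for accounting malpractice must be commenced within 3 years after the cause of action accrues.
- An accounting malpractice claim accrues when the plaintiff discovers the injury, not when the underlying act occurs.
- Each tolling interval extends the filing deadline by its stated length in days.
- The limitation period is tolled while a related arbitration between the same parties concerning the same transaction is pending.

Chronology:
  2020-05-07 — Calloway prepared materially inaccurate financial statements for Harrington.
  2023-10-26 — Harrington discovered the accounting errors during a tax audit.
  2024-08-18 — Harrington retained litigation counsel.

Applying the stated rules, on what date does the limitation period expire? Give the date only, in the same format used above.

Accrual is tied to discovery, so the period began on 2023-10-26 rather than on 2020-05-07 when the act occurred.
Adding the 3 years base period to 2023-10-26 gives a deadline of 2026-10-26, before any tolling.
None of the other events listed affects the running of the period under the stated rules.

2026-10-26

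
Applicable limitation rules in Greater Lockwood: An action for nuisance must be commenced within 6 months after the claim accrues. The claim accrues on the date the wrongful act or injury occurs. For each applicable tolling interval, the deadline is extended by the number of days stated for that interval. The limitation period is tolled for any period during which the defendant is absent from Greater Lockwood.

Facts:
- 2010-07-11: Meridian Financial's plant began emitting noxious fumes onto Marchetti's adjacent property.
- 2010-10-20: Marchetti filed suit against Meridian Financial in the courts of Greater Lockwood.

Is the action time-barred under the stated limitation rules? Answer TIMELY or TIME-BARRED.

TIMELY

The claim accrued on 2010-07-11, the date of the act.
Adding the 6 months base period to 2010-07-11 gives a deadline of 2011-01-11, before any tolling.
Marchetti filed on 2010-10-20, before the 2011-01-11 deadline, so the action is timely.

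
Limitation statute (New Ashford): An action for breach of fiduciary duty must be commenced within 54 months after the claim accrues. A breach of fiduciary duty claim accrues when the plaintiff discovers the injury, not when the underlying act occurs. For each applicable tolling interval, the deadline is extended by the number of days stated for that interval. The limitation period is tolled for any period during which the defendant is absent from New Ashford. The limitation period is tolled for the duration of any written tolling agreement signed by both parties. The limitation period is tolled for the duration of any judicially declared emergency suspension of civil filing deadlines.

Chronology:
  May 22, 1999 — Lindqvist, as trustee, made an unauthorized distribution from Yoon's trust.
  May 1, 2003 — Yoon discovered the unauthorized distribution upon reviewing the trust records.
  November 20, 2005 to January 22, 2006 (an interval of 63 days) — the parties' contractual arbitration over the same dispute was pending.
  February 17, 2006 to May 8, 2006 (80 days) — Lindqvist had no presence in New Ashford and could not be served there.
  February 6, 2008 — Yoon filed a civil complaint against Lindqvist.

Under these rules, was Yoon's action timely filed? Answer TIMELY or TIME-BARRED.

TIME-BARRED

Accrual is tied to discovery, so the period began on May 1, 2003 rather than on May 22, 1999 when the act occurred.
Adding the 54 months base period to May 1, 2003 gives a deadline of November 1, 2007, before any tolling.
The defendant's absence from the jurisdiction from February 17, 2006 to May 8, 2006 tolled the period for 80 days, extending the deadline to January 20, 2008.
The pending related arbitration from November 20, 2005 to January 22, 2006 does not toll the period, because no stated rule makes a pending arbitration a tolling event.
The February 6, 2008 filing falls after the January 20, 2008 deadline; the claim is time-barred.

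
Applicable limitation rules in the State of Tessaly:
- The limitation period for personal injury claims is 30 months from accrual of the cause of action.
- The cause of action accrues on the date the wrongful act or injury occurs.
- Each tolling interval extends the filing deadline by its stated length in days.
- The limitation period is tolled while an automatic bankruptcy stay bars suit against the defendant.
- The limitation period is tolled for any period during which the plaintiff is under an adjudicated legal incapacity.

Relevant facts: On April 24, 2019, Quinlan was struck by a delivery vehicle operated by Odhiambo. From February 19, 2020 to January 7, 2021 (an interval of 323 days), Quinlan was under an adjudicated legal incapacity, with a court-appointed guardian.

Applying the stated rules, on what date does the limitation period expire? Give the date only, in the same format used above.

September 12, 2022

The cause of action accrued on April 24, 2019, the date of the act.
The untolled deadline — 30 months after April 24, 2019 — is October 24, 2021.
The period was tolled for 323 days by the plaintiff's legal incapacity (February 19, 2020 to January 7, 2021), pushing the deadline to September 12, 2022.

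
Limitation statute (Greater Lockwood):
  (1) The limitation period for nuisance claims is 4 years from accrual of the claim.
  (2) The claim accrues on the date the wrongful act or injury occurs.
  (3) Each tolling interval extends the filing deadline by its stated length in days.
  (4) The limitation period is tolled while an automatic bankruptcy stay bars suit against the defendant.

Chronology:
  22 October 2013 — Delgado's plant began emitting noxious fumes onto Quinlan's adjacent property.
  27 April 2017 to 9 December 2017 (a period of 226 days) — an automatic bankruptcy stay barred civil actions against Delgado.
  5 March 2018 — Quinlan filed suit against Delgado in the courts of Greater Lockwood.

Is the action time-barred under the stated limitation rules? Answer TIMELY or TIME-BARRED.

The claim accrued on 22 October 2013, when the wrongful act occurred.
4 years from 22 October 2013 is 22 October 2017.
Because the automatic bankruptcy stay ran from 27 April 2017 to 9 December 2017, the deadline is extended by 226 days to 5 June 2018.
Quinlan filed on 5 March 2018, before the 5 June 2018 deadline, so the action is timely.

TIMELY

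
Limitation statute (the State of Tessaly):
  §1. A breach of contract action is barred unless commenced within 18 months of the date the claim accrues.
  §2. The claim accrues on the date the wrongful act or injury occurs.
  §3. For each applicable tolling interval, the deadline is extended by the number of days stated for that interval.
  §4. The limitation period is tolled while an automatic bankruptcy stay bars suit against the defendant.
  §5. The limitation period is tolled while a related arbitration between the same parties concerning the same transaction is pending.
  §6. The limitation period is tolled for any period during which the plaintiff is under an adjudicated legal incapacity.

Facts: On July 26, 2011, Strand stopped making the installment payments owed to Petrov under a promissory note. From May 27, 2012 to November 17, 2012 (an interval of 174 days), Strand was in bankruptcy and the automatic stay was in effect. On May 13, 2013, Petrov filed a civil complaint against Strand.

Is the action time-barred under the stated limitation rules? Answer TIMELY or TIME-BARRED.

TIMELY

The limitation period began to run on July 26, 2011.
18 months from July 26, 2011 is January 26, 2013.
The period was tolled for 174 days by the automatic bankruptcy stay (May 27, 2012 to November 17, 2012), pushing the deadline to July 19, 2013.
The May 13, 2013 filing precedes the July 19, 2013 deadline; the claim is timely.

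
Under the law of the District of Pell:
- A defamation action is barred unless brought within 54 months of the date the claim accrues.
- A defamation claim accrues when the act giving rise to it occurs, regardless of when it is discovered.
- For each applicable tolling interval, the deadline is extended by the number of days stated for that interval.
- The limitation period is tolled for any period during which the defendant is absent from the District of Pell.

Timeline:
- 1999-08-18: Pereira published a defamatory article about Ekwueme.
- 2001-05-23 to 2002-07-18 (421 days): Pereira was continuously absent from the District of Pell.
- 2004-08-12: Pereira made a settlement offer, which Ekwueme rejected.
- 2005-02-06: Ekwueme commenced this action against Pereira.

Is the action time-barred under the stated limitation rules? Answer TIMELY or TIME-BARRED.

The limitation period began to run on 1999-08-18.
The untolled deadline — 54 months after 1999-08-18 — is 2004-02-18.
The defendant's absence from the jurisdiction from 2001-05-23 to 2002-07-18 tolled the period for 421 days, extending the deadline to 2005-04-14.
The other events in the timeline have no effect on the limitation period under the stated rules.
Ekwueme filed on 2005-02-06, before the 2005-04-14 deadline, so the action is timely.

TIMELY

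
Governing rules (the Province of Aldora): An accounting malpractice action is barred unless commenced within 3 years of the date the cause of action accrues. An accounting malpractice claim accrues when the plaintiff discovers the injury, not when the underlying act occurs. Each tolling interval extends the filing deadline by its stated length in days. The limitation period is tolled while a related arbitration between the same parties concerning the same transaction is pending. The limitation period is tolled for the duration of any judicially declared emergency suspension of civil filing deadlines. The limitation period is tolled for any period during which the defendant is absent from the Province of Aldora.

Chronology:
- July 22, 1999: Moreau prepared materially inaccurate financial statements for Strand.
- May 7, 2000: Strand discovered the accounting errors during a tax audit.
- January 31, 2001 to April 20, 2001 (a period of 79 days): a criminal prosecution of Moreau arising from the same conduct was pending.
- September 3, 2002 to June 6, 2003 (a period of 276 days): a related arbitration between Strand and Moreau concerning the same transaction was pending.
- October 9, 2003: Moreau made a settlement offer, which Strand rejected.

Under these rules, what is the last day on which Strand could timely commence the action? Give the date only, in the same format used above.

February 7, 2004

Accrual is tied to discovery, so the period began on May 7, 2000 rather than on July 22, 1999 when the act occurred.
Adding the 3 years base period to May 7, 2000 gives a deadline of May 7, 2003, before any tolling.
Because the pending related arbitration ran from September 3, 2002 to June 6, 2003, the deadline is extended by 276 days to February 7, 2004.
Although a criminal prosecution ran from January 31, 2001 to April 20, 2001, the stated rules do not make that a tolling event, so it is disregarded.
The other events in the timeline have no effect on the limitation period under the stated rules.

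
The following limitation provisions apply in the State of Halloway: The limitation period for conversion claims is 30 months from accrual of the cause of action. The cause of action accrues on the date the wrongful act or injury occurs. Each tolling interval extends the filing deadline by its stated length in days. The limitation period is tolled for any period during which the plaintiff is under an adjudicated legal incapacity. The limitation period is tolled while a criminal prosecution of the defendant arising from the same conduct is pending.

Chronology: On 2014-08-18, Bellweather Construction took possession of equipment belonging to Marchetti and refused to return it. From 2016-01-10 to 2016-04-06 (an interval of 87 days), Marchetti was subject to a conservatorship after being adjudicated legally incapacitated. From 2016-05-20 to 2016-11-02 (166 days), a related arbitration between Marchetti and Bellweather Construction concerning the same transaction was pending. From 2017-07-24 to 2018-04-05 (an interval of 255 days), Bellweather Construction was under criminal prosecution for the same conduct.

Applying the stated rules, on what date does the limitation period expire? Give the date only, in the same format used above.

The limitation period began to run on 2014-08-18.
Adding the 30 months base period to 2014-08-18 gives a deadline of 2017-02-18, before any tolling.
Because the plaintiff's legal incapacity ran from 2016-01-10 to 2016-04-06, the deadline is extended by 87 days to 2017-05-16.
The pending criminal prosecution from 2017-07-24 to 2018-04-05 began after the period had already run on 2017-05-16, so it has no tolling effect.
No stated provision tolls the period for a pending arbitration, so the interval from 2016-05-20 to 2016-11-02 has no effect on the deadline.

2017-05-16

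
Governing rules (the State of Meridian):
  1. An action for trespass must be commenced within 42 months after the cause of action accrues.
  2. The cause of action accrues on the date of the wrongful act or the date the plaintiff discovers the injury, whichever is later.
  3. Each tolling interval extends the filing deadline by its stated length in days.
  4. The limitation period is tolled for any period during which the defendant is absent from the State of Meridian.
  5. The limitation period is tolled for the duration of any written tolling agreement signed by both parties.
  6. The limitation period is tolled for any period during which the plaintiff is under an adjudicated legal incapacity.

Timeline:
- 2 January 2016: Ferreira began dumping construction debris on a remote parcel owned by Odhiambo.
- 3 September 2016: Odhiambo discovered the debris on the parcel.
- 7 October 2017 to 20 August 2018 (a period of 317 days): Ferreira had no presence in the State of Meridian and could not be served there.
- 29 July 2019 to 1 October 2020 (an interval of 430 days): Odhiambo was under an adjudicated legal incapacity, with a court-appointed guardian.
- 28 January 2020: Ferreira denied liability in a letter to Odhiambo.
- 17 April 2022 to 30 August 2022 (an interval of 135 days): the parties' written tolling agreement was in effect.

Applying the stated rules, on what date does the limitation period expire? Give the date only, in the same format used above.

The claim accrued on 3 September 2016 — the later of the 2 January 2016 act and the 3 September 2016 discovery.
42 months from 3 September 2016 is 3 March 2020.
Because the defendant's absence from the jurisdiction ran from 7 October 2017 to 20 August 2018, the deadline is extended by 317 days to 14 January 2021.
The period was tolled for 430 days by the plaintiff's legal incapacity (29 July 2019 to 1 October 2020), pushing the deadline to 20 March 2022.
By the time the written tolling agreement began on 17 April 2022, the limitation period had already expired on 20 March 2022; that interval cannot revive it.
None of the other events listed affects the running of the period under the stated rules.

20 March 2022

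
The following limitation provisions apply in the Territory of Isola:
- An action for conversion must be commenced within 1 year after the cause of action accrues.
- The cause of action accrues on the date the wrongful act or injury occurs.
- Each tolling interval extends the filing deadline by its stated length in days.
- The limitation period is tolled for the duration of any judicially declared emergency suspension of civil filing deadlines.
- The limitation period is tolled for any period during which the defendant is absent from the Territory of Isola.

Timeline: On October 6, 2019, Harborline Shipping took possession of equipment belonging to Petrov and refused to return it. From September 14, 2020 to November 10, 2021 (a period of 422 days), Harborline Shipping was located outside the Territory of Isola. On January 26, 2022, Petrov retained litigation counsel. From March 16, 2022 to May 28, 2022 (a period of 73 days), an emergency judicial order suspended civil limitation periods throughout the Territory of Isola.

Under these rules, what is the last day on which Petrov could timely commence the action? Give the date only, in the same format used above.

December 2, 2021

The claim accrued on October 6, 2019, when the wrongful act occurred.
1 year from October 6, 2019 is October 6, 2020.
The period was tolled for 422 days by the defendant's absence from the jurisdiction (September 14, 2020 to November 10, 2021), pushing the deadline to December 2, 2021.
The emergency suspension of filing deadlines starting March 16, 2022 came too late — the period had run on December 2, 2021 — and so does not extend the deadline.
None of the other events listed affects the running of the period under the stated rules.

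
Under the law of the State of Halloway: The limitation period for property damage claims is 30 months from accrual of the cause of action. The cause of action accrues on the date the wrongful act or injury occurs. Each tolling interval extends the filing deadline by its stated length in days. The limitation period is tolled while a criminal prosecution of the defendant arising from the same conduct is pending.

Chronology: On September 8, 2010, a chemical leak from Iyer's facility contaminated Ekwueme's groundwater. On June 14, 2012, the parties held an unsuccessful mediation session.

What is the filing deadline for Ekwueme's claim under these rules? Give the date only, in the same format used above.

The limitation period began to run on September 8, 2010.
The untolled deadline — 30 months after September 8, 2010 — is March 8, 2013.
None of the other events listed affects the running of the period under the stated rules.

March 8, 2013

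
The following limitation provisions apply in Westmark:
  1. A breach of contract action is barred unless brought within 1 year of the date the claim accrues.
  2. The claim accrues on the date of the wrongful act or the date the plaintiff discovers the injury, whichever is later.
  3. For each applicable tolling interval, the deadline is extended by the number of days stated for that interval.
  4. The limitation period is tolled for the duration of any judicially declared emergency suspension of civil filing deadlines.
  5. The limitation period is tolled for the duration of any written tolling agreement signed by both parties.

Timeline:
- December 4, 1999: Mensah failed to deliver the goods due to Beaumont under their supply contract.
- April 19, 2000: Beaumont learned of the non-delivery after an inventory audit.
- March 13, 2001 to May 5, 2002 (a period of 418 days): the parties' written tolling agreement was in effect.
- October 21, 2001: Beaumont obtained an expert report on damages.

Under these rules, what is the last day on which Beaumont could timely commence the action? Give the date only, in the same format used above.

Because discovery on April 19, 2000 post-dates the December 4, 1999 act, accrual under the later-of rule falls on April 19, 2000.
The untolled deadline — 1 year after April 19, 2000 — is April 19, 2001.
The written tolling agreement from March 13, 2001 to May 5, 2002 tolled the period for 418 days, extending the deadline to June 11, 2002.
None of the other events listed affects the running of the period under the stated rules.

June 11, 2002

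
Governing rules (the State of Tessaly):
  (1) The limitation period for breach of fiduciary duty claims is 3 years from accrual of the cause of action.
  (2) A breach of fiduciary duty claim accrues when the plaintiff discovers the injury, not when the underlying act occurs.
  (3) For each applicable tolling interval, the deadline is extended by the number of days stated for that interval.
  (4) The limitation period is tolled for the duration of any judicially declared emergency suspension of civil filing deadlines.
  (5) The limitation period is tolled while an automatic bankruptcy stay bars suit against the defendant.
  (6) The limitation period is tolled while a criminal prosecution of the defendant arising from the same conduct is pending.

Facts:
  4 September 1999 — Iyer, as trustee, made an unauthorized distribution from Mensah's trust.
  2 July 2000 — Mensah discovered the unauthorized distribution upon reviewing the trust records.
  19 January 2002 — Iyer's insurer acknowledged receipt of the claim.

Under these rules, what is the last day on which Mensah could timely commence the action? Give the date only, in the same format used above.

2 July 2003

Under the discovery rule, the claim accrued on 2 July 2000, when Mensah discovered the injury — not on the 4 September 1999 date of the underlying act.
The untolled deadline — 3 years after 2 July 2000 — is 2 July 2003.
Nothing else in the chronology tolls or restarts the period.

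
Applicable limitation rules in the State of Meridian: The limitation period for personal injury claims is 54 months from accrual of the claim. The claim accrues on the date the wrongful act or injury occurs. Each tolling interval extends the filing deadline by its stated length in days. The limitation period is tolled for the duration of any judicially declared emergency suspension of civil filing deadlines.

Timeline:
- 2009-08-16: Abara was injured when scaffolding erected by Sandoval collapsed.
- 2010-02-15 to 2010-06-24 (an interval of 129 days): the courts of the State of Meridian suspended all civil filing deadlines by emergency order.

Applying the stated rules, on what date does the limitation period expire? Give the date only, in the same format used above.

2014-06-25

The claim accrued on 2009-08-16, the date of the act.
Adding the 54 months base period to 2009-08-16 gives a deadline of 2014-02-16, before any tolling.
The emergency suspension of filing deadlines from 2010-02-15 to 2010-06-24 tolled the period for 129 days, extending the deadline to 2014-06-25.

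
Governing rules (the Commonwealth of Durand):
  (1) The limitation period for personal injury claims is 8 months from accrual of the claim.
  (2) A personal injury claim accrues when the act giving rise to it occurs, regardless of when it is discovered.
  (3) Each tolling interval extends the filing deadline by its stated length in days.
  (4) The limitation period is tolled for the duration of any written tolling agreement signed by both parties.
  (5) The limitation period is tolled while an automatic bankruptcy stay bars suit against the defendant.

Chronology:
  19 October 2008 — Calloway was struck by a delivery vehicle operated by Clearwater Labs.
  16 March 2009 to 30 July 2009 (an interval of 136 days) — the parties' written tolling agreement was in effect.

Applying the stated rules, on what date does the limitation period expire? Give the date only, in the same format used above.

The claim accrued on 19 October 2008, when the wrongful act occurred.
Adding the 8 months base period to 19 October 2008 gives a deadline of 19 June 2009, before any tolling.
Because the written tolling agreement ran from 16 March 2009 to 30 July 2009, the deadline is extended by 136 days to 2 November 2009.

2 November 2009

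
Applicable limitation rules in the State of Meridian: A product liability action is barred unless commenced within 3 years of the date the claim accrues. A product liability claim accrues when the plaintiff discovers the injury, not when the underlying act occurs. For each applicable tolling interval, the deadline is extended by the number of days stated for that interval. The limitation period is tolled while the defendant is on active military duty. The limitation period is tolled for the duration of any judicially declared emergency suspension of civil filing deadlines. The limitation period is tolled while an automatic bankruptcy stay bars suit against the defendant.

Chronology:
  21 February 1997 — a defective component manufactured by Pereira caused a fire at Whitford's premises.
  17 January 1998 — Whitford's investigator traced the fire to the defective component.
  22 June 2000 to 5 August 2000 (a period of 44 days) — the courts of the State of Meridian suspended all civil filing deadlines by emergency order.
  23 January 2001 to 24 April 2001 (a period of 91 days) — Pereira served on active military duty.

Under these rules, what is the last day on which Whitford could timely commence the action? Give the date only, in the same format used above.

1 June 2001

Accrual is tied to discovery, so the period began on 17 January 1998 rather than on 21 February 1997 when the act occurred.
3 years from 17 January 1998 is 17 January 2001.
Because the emergency suspension of filing deadlines ran from 22 June 2000 to 5 August 2000, the deadline is extended by 44 days to 2 March 2001.
The period was tolled for 91 days by the defendant's active military service (23 January 2001 to 24 April 2001), pushing the deadline to 1 June 2001.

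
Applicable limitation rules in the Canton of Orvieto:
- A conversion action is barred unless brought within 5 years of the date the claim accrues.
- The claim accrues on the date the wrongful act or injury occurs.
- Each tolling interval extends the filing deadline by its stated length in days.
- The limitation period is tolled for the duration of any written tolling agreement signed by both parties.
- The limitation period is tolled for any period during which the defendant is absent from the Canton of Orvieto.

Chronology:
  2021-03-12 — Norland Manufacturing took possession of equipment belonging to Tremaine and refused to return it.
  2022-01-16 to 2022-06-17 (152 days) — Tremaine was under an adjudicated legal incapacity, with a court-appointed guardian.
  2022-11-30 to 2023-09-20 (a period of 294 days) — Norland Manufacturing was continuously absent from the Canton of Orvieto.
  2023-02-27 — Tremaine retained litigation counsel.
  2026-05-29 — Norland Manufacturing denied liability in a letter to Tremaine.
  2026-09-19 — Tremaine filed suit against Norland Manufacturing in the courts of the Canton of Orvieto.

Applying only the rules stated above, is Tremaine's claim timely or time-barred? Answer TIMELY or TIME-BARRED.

TIMELY

The claim accrued on 2021-03-12, when the wrongful act occurred.
5 years from 2021-03-12 is 2026-03-12.
The defendant's absence from the jurisdiction from 2022-11-30 to 2023-09-20 tolled the period for 294 days, extending the deadline to 2026-12-31.
No stated provision tolls the period for the plaintiff's incapacity, so the interval from 2022-01-16 to 2022-06-17 has no effect on the deadline.
The other events in the timeline have no effect on the limitation period under the stated rules.
Filing on 2026-09-19 beat the 2026-12-31 deadline — the action is timely.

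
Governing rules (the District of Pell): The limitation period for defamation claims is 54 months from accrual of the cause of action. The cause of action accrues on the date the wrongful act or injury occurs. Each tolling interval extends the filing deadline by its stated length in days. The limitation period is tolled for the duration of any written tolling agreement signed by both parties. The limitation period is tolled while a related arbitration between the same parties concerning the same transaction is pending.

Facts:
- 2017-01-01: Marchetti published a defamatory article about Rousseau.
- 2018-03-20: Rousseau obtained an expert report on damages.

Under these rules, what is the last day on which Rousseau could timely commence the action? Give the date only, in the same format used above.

The limitation period began to run on 2017-01-01.
Adding the 54 months base period to 2017-01-01 gives a deadline of 2021-07-01, before any tolling.
None of the other events listed affects the running of the period under the stated rules.

2021-07-01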